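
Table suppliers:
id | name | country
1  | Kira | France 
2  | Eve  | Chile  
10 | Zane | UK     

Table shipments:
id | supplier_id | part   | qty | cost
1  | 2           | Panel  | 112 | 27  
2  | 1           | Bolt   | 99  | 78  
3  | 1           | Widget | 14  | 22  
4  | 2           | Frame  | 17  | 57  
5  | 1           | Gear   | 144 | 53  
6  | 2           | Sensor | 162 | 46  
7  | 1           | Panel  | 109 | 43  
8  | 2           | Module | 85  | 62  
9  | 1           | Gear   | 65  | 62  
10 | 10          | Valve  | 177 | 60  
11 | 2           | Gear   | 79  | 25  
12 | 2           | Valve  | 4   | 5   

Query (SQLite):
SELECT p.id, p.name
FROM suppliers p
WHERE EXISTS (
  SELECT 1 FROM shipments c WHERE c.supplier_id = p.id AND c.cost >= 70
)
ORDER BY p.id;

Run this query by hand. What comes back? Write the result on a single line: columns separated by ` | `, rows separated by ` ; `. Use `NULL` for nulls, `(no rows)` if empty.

1 | Kira

For each suppliers row, check whether any shipments with matching supplier_id has cost >= 70.
Keep rows where that is true.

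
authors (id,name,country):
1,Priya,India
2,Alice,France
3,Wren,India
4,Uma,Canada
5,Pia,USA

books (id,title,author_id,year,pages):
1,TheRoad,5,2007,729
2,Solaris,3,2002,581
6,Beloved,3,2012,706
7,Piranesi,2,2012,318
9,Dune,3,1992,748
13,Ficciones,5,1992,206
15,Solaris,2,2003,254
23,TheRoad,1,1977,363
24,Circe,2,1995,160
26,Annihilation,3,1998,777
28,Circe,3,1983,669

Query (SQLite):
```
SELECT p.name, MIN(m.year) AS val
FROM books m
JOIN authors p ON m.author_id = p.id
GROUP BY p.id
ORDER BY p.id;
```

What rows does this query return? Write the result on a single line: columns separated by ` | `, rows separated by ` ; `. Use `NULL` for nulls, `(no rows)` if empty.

Priya | 1977 ; Alice | 1995 ; Wren | 1983 ; Pia | 1992

Join each books row to its authors via author_id.
Group joined rows by authors.id; compute MIN(m.year) per group.
  1: ids {23} → MIN(m.year)=1977
  2: ids {7, 15, 24} → MIN(m.year)=1995
  3: ids {2, 6, 9, 26, 28} → MIN(m.year)=1983
  5: ids {1, 13} → MIN(m.year)=1992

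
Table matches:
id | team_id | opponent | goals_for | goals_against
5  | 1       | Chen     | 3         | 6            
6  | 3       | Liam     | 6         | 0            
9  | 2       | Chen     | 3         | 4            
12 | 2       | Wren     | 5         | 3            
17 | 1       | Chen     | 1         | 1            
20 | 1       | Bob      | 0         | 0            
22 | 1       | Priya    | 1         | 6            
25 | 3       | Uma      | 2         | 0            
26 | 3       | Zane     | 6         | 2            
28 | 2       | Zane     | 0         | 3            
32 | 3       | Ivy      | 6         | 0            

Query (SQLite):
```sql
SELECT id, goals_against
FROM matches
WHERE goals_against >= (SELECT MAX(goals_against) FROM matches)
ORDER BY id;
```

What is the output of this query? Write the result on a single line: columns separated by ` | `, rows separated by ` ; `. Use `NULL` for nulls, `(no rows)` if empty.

5 | 6 ; 22 | 6

Scalar subquery: MAX(goals_against) over all matches rows = 6.
Keep rows where goals_against >= that value.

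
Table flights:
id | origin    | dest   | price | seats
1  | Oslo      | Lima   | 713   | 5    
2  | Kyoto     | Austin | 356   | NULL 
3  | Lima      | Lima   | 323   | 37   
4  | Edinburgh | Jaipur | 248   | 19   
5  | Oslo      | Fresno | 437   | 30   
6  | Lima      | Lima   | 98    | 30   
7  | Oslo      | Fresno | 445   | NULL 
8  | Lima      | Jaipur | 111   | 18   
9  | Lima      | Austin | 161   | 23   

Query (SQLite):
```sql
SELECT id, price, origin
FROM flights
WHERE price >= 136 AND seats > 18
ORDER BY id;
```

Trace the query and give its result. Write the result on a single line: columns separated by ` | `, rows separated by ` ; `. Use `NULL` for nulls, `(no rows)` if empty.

price >= 136: ids {1, 2, 3, 4, 5, 7, 9}
seats > 18: ids {3, 4, 5, 6, 9}
Combine with AND.

3 | 323 | Lima ; 4 | 248 | Edinburgh ; 5 | 437 | Oslo ; 9 | 161 | Lima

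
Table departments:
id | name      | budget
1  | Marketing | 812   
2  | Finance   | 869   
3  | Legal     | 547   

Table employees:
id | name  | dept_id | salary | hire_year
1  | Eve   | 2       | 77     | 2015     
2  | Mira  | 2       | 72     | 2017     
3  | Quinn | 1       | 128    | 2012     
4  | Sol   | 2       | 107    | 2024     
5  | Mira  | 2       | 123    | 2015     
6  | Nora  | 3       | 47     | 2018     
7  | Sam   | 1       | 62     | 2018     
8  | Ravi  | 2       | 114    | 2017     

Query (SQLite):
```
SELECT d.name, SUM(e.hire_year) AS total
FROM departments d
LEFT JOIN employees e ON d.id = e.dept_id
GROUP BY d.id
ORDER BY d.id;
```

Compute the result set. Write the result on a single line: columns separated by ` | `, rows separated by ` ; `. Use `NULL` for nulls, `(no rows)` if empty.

Marketing | 4030 ; Finance | 10088 ; Legal | 2018

LEFT JOIN keeps every departments row; unmatched ones get NULL for employees columns.
Group by departments.id and compute SUM(e.hire_year). SUM over an all-NULL group is NULL.
  1: ids {3, 7} → SUM(e.hire_year)=4030
  2: ids {1, 2, 4, 5, 8} → SUM(e.hire_year)=10088
  3: ids {6} → SUM(e.hire_year)=2018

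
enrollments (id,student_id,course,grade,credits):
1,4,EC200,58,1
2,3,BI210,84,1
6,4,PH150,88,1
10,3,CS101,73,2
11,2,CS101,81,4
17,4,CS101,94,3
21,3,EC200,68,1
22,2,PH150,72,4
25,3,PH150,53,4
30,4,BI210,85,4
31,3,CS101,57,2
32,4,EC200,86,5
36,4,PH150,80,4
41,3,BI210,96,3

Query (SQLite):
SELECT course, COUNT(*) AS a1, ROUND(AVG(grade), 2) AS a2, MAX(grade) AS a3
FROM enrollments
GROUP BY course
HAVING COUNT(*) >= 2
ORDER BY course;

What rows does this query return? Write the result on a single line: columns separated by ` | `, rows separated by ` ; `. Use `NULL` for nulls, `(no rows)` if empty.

BI210 | 3 | 88.33 | 96 ; CS101 | 4 | 76.25 | 94 ; EC200 | 3 | 70.67 | 86 ; PH150 | 4 | 73.25 | 88

Group enrollments by course.
Per group compute: COUNT(*), ROUND(AVG(grade), 2), MAX(grade).
HAVING: drop groups with fewer than 2 rows.
  BI210: ids {2, 30, 41} → COUNT(*)=3, ROUND(AVG(grade), 2)=88.33, MAX(grade)=96
  CS101: ids {10, 11, 17, 31} → COUNT(*)=4, ROUND(AVG(grade), 2)=76.25, MAX(grade)=94
  EC200: ids {1, 21, 32} → COUNT(*)=3, ROUND(AVG(grade), 2)=70.67, MAX(grade)=86
  PH150: ids {6, 22, 25, 36} → COUNT(*)=4, ROUND(AVG(grade), 2)=73.25, MAX(grade)=88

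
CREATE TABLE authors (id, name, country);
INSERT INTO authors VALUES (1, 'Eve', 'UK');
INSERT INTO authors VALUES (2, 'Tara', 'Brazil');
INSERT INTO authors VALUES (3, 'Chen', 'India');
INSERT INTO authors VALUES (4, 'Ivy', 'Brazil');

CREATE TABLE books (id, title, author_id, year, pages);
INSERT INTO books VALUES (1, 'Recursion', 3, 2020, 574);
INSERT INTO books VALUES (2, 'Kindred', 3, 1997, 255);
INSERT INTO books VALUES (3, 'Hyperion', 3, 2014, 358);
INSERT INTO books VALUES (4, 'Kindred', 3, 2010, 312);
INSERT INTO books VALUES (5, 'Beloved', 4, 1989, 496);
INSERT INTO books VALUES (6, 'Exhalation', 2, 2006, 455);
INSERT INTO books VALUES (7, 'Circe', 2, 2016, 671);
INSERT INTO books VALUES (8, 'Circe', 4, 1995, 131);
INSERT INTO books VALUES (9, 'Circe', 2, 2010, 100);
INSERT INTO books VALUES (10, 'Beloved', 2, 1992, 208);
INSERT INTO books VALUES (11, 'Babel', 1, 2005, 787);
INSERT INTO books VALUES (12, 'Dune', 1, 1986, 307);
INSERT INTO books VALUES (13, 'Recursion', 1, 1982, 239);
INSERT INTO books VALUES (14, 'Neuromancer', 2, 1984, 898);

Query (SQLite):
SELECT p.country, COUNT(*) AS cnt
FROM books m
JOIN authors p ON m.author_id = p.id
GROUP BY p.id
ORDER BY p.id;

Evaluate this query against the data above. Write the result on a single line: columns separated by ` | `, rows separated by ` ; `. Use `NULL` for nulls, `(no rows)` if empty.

Join each books row to its authors via author_id.
Group joined rows by authors.id; compute COUNT(*) per group.
  1: ids {11, 12, 13} → COUNT(*)=3
  2: ids {6, 7, 9, 10, 14} → COUNT(*)=5
  3: ids {1, 2, 3, 4} → COUNT(*)=4
  4: ids {5, 8} → COUNT(*)=2

UK | 3 ; Brazil | 5 ; India | 4 ; Brazil | 2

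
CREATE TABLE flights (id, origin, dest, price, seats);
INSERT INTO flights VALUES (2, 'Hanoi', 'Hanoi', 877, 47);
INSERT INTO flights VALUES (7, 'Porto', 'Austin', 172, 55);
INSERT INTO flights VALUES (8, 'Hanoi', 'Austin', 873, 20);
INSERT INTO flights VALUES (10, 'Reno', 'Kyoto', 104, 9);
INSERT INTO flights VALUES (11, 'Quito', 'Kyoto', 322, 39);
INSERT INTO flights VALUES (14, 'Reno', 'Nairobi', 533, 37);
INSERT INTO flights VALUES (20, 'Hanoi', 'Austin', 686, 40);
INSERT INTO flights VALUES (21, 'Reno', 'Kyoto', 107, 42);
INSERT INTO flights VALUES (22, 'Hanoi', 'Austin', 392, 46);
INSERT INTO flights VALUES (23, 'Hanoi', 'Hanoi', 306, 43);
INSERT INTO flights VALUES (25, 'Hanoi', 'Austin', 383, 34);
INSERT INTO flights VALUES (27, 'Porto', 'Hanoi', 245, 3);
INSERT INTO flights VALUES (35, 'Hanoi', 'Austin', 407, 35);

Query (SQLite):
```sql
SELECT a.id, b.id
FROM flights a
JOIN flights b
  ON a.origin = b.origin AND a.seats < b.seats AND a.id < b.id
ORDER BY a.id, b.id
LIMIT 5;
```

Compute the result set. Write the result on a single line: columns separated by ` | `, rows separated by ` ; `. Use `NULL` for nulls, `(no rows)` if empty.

Pairs (a,b) with same origin, a.seats < b.seats, a.id < b.id.
origin groups: Hanoi:{2,8,20,22,23,25,35} Porto:{7,27} Quito:{11} Reno:{10,14,21}
Ordered by (a.id, b.id); first 5.

8 | 20 ; 8 | 22 ; 8 | 23 ; 8 | 25 ; 8 | 35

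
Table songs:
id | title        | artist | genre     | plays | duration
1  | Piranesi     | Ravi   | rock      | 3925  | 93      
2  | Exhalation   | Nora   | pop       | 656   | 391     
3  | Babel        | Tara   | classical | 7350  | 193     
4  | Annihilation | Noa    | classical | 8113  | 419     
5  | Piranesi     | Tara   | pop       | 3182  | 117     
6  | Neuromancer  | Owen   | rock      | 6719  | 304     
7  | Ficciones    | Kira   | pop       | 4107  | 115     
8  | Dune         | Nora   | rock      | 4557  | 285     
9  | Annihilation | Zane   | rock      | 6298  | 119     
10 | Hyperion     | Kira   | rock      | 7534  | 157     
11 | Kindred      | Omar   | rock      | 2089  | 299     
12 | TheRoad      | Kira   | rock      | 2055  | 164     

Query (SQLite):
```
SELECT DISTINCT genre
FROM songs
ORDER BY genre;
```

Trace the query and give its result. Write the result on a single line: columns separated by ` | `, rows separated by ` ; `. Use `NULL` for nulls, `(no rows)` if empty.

classical ; pop ; rock

Collect distinct genre values from songs.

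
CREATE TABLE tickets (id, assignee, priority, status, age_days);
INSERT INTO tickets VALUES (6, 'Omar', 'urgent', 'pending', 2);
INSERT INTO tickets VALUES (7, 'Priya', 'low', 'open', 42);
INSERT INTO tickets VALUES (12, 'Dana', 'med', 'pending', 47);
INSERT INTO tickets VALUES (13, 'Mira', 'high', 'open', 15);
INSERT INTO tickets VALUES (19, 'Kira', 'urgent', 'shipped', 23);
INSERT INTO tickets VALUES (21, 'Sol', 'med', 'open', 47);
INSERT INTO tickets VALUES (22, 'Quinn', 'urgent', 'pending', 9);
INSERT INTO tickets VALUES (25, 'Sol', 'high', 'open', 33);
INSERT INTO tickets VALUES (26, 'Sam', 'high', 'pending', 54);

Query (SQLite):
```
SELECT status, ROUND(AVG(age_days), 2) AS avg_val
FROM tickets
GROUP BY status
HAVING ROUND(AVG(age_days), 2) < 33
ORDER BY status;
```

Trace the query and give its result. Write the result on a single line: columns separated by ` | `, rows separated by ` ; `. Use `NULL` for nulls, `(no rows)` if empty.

Partition tickets by status; compute ROUND(AVG(age_days), 2) within each group.
HAVING: keep groups where ROUND(AVG(age_days), 2) < 33.
  open: ids {7, 13, 21, 25} → ROUND(AVG(age_days), 2)=34.25
  pending: ids {6, 12, 22, 26} → ROUND(AVG(age_days), 2)=28
  shipped: ids {19} → ROUND(AVG(age_days), 2)=23

pending | 28 ; shipped | 23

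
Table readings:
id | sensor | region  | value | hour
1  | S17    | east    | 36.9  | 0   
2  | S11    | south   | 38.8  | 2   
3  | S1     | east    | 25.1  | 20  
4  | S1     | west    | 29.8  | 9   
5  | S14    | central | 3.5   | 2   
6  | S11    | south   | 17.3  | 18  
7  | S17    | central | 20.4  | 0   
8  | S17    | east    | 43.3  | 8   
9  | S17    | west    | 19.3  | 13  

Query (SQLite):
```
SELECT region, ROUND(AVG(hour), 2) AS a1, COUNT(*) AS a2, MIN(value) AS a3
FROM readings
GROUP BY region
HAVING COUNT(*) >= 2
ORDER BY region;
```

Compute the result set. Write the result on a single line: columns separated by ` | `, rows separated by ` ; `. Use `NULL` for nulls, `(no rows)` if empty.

Group readings by region.
Per group compute: ROUND(AVG(hour), 2), COUNT(*), MIN(value).
HAVING: drop groups with fewer than 2 rows.
  central: ids {5, 7} → ROUND(AVG(hour), 2)=1, COUNT(*)=2, MIN(value)=3.5
  east: ids {1, 3, 8} → ROUND(AVG(hour), 2)=9.33, COUNT(*)=3, MIN(value)=25.1
  south: ids {2, 6} → ROUND(AVG(hour), 2)=10, COUNT(*)=2, MIN(value)=17.3
  west: ids {4, 9} → ROUND(AVG(hour), 2)=11, COUNT(*)=2, MIN(value)=19.3

central | 1 | 2 | 3.5 ; east | 9.33 | 3 | 25.1 ; south | 10 | 2 | 17.3 ; west | 11 | 2 | 19.3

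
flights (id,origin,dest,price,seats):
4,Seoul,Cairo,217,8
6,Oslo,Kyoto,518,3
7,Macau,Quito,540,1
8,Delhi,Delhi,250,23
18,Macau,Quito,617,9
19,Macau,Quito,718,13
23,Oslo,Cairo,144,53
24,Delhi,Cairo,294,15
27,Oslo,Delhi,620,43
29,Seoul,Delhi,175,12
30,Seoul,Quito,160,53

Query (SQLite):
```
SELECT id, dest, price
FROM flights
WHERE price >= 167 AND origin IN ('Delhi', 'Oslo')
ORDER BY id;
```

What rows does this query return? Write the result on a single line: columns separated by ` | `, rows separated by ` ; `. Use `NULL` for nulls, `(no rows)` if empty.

price >= 167: ids {4, 6, 7, 8, 18, 19, 24, 27, 29}
origin IN ('Delhi', 'Oslo'): ids {6, 8, 23, 24, 27}
Combine with AND.

6 | Kyoto | 518 ; 8 | Delhi | 250 ; 24 | Cairo | 294 ; 27 | Delhi | 620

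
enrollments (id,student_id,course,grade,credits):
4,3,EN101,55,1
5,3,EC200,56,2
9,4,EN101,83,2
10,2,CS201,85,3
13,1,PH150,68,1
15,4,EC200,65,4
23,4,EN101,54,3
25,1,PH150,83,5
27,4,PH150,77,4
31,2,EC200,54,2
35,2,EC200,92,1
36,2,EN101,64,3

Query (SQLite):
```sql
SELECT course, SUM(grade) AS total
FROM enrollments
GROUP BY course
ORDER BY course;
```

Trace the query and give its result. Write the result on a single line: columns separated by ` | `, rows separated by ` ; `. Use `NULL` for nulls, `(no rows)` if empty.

Partition enrollments by course; compute SUM(grade) within each group.
  CS201: ids {10} → SUM(grade)=85
  EC200: ids {5, 15, 31, 35} → SUM(grade)=267
  EN101: ids {4, 9, 23, 36} → SUM(grade)=256
  PH150: ids {13, 25, 27} → SUM(grade)=228

CS201 | 85 ; EC200 | 267 ; EN101 | 256 ; PH150 | 228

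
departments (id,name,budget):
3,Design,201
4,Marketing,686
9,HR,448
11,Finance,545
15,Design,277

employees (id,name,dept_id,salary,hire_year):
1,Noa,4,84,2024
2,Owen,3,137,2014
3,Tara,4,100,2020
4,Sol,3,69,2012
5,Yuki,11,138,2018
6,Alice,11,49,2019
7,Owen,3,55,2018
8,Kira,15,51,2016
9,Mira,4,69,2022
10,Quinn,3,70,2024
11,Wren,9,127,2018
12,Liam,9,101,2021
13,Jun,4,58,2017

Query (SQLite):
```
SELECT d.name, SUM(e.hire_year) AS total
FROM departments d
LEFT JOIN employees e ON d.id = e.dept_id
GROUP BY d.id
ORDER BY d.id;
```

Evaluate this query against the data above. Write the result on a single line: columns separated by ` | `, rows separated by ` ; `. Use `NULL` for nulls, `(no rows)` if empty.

LEFT JOIN keeps every departments row; unmatched ones get NULL for employees columns.
Group by departments.id and compute SUM(e.hire_year). SUM over an all-NULL group is NULL.
  3: ids {2, 4, 7, 10} → SUM(e.hire_year)=8068
  4: ids {1, 3, 9, 13} → SUM(e.hire_year)=8083
  9: ids {11, 12} → SUM(e.hire_year)=4039
  11: ids {5, 6} → SUM(e.hire_year)=4037
  15: ids {8} → SUM(e.hire_year)=2016

Design | 8068 ; Marketing | 8083 ; HR | 4039 ; Finance | 4037 ; Design | 2016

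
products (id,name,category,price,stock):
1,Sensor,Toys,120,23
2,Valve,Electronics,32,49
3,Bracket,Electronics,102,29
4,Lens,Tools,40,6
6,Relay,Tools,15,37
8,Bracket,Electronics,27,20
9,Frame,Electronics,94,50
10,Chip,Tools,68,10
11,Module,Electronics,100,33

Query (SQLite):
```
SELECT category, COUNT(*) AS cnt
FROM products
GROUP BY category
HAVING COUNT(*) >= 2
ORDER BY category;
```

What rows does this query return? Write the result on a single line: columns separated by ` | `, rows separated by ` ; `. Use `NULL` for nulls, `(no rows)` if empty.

Electronics | 5 ; Tools | 3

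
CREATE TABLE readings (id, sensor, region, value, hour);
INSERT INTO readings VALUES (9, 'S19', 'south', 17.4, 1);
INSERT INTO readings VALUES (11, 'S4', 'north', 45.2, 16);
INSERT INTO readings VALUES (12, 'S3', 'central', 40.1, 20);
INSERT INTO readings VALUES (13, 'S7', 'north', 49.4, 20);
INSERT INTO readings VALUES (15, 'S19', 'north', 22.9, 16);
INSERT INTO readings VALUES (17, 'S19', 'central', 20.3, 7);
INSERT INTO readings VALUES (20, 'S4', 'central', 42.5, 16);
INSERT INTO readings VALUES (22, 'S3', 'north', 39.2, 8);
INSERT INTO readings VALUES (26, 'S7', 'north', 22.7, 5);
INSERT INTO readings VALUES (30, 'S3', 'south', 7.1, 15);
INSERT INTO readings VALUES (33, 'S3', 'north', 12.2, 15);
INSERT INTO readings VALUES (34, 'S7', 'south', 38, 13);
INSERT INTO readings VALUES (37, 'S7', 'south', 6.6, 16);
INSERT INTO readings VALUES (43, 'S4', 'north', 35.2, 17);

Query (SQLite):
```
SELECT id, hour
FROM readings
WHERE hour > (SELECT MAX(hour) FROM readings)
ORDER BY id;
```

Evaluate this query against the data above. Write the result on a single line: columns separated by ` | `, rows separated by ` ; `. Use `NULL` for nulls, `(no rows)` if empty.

(no rows)

Scalar subquery: MAX(hour) over all readings rows = 20.
Keep rows where hour > that value.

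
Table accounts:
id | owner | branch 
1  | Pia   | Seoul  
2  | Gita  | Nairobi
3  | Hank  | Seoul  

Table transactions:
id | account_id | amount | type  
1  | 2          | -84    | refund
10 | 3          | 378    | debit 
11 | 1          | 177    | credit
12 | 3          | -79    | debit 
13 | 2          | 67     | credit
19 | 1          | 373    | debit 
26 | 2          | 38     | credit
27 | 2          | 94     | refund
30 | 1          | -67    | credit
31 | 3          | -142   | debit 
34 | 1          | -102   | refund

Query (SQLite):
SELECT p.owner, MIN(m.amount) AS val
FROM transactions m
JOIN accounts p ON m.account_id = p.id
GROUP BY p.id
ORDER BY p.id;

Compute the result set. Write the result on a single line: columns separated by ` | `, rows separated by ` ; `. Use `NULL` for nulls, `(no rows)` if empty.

Pia | -102 ; Gita | -84 ; Hank | -142

Join each transactions row to its accounts via account_id.
Group joined rows by accounts.id; compute MIN(m.amount) per group.
  1: ids {11, 19, 30, 34} → MIN(m.amount)=-102
  2: ids {1, 13, 26, 27} → MIN(m.amount)=-84
  3: ids {10, 12, 31} → MIN(m.amount)=-142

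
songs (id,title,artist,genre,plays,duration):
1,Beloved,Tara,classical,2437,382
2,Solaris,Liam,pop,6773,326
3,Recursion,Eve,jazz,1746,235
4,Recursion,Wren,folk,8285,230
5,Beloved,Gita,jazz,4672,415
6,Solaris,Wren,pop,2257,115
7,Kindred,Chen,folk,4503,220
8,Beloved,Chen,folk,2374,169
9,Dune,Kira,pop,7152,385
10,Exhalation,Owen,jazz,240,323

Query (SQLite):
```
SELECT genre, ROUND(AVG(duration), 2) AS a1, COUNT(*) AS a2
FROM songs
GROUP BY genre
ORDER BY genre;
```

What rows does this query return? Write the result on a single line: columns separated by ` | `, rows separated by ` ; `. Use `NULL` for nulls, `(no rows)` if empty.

classical | 382 | 1 ; folk | 206.33 | 3 ; jazz | 324.33 | 3 ; pop | 275.33 | 3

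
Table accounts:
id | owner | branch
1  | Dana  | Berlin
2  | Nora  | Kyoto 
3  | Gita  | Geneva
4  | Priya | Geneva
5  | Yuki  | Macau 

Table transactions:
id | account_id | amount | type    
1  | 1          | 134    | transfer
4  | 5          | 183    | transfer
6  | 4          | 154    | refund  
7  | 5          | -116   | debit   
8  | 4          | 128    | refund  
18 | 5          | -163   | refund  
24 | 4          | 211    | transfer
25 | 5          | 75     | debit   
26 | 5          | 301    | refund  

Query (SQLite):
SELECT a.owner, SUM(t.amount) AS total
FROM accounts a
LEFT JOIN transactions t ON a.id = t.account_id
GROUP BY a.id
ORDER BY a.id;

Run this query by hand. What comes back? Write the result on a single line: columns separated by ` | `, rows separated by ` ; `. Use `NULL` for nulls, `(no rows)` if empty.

LEFT JOIN keeps every accounts row; unmatched ones get NULL for transactions columns.
Group by accounts.id and compute SUM(t.amount). SUM over an all-NULL group is NULL.
  1: ids {1} → SUM(t.amount)=134
  2: ids {—} → SUM(t.amount)=NULL
  3: ids {—} → SUM(t.amount)=NULL
  4: ids {6, 8, 24} → SUM(t.amount)=493
  5: ids {4, 7, 18, 25, 26} → SUM(t.amount)=280

Dana | 134 ; Nora | NULL ; Gita | NULL ; Priya | 493 ; Yuki | 280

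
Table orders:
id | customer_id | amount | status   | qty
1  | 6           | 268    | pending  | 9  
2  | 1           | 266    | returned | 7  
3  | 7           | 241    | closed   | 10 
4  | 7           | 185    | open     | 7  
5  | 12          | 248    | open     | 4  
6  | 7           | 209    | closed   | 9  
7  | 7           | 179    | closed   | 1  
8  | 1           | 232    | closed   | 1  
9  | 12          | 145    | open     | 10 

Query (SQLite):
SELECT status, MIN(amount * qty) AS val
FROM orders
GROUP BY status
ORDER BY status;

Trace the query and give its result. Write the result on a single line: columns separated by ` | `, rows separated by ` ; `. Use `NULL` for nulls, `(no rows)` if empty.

closed | 179 ; open | 992 ; pending | 2412 ; returned | 1862

For each row compute amount * qty.
Group by status; take MIN of the expression per group.
  closed: ids {3, 6, 7, 8} → MIN(amount * qty)=179
  open: ids {4, 5, 9} → MIN(amount * qty)=992
  pending: ids {1} → MIN(amount * qty)=2412
  returned: ids {2} → MIN(amount * qty)=1862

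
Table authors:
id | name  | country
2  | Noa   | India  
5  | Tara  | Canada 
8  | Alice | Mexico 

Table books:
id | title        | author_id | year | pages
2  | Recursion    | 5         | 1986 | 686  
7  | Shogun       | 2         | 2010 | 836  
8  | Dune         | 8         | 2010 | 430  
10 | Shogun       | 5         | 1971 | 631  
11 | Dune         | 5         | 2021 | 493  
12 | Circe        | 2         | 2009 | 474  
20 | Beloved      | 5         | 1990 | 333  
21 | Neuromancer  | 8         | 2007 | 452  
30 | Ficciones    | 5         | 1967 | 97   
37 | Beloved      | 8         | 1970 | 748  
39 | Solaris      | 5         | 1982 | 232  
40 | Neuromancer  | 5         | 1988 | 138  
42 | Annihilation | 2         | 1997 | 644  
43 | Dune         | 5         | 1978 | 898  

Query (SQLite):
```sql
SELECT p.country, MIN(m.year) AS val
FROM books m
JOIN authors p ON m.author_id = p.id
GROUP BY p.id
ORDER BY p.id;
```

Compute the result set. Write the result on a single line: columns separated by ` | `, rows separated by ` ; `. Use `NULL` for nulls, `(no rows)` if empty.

India | 1997 ; Canada | 1967 ; Mexico | 1970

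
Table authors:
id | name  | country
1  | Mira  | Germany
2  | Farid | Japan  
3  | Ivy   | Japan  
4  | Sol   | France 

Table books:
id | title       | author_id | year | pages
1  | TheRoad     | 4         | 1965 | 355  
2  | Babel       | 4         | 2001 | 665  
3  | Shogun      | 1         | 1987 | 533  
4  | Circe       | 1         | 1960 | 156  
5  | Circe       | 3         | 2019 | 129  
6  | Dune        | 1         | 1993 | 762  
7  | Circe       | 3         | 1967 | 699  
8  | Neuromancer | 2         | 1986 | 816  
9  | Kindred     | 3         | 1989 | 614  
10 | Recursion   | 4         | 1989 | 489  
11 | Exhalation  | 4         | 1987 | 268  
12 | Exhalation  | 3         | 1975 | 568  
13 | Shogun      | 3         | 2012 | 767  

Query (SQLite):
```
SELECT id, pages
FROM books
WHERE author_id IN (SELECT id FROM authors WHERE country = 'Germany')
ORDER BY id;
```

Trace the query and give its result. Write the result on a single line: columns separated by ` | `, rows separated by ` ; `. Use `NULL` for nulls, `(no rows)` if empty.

3 | 533 ; 4 | 156 ; 6 | 762

Inner query: authors.id where country = 'Germany'.
Outer: keep books rows whose author_id is in that set.
Inner query → {1}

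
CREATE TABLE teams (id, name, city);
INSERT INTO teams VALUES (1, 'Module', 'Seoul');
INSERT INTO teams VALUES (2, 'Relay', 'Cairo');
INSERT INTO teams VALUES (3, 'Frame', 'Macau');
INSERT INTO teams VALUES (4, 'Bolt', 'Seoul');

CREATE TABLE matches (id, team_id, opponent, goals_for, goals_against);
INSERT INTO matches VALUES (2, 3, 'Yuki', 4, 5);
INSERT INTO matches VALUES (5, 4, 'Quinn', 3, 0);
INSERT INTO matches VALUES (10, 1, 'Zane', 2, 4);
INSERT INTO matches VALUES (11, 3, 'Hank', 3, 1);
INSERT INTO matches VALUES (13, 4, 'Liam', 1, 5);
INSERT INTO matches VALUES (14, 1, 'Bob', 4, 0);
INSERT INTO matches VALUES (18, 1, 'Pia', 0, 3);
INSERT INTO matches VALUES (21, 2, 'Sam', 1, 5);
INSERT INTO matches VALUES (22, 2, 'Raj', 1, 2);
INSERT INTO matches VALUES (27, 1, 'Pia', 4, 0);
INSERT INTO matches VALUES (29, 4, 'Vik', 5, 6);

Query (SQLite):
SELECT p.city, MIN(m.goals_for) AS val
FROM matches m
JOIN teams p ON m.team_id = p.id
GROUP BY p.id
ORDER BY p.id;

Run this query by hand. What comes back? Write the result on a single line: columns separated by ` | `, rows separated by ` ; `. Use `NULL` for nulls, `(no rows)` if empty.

Join each matches row to its teams via team_id.
Group joined rows by teams.id; compute MIN(m.goals_for) per group.
  1: ids {10, 14, 18, 27} → MIN(m.goals_for)=0
  2: ids {21, 22} → MIN(m.goals_for)=1
  3: ids {2, 11} → MIN(m.goals_for)=3
  4: ids {5, 13, 29} → MIN(m.goals_for)=1

Seoul | 0 ; Cairo | 1 ; Macau | 3 ; Seoul | 1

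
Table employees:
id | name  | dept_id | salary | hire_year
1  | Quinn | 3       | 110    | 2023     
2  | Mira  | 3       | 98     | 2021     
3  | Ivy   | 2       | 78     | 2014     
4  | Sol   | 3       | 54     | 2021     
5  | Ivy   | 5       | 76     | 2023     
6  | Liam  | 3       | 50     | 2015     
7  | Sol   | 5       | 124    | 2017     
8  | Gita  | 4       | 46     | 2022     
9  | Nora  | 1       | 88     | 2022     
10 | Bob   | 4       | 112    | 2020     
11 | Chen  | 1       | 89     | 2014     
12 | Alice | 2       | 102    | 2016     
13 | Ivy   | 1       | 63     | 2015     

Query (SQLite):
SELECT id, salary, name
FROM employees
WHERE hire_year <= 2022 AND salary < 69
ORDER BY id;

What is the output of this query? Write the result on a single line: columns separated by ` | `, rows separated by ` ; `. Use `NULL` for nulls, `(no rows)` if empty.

hire_year <= 2022: ids {2, 3, 4, 6, 7, 8, 9, 10, 11, 12, 13}
salary < 69: ids {4, 6, 8, 13}
Combine with AND.

4 | 54 | Sol ; 6 | 50 | Liam ; 8 | 46 | Gita ; 13 | 63 | Ivy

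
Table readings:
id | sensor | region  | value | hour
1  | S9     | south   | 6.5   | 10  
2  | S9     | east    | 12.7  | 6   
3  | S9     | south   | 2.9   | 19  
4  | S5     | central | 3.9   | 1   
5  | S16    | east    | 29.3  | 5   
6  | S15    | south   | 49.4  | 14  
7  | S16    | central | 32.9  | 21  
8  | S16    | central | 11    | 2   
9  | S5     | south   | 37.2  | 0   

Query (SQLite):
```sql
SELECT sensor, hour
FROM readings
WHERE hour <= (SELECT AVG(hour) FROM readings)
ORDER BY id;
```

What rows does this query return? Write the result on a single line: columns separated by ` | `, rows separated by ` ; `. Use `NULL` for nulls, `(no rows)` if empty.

S9 | 6 ; S5 | 1 ; S16 | 5 ; S16 | 2 ; S5 | 0

Scalar subquery: AVG(hour) over all readings rows = 8.666667 (≈; comparison uses full precision).
Keep rows where hour <= that value.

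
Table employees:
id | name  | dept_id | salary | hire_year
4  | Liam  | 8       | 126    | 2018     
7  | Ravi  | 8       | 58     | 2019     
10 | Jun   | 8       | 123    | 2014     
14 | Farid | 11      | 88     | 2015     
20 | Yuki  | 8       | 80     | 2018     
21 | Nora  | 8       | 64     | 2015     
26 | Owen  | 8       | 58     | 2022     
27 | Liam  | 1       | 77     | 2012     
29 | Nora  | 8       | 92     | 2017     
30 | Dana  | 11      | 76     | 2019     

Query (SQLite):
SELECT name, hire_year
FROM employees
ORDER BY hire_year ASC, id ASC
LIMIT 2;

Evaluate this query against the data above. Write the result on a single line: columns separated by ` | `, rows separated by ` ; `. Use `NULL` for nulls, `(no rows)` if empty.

Liam | 2012 ; Jun | 2014

Sort by hire_year asc, tiebreak id asc: (2012, id=27), (2014, id=10), (2015, id=14), (2015, id=21), (2017, id=29) …. Take first 2.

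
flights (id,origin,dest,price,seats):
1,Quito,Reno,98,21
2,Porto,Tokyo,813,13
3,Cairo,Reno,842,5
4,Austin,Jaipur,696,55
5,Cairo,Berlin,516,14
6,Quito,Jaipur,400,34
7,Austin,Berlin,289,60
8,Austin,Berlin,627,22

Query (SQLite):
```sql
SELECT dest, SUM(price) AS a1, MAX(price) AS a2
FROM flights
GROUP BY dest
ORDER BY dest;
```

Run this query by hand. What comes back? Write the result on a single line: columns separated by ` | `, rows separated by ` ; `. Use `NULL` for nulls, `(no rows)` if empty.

Berlin | 1432 | 627 ; Jaipur | 1096 | 696 ; Reno | 940 | 842 ; Tokyo | 813 | 813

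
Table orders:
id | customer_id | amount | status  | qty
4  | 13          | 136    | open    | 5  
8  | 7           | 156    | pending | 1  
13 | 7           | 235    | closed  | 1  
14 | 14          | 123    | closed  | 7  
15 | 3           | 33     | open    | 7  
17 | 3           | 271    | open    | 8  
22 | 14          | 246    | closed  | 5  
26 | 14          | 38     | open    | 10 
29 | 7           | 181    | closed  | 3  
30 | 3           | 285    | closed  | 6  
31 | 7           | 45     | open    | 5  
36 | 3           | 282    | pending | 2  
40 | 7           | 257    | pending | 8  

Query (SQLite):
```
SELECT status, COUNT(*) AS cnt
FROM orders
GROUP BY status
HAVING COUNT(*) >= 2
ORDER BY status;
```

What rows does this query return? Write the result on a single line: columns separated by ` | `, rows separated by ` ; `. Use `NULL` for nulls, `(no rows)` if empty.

Partition orders by status; compute COUNT(*) within each group.
HAVING: keep groups with count ≥ 2.
  closed: ids {13, 14, 22, 29, 30} → COUNT(*)=5
  open: ids {4, 15, 17, 26, 31} → COUNT(*)=5
  pending: ids {8, 36, 40} → COUNT(*)=3

closed | 5 ; open | 5 ; pending | 3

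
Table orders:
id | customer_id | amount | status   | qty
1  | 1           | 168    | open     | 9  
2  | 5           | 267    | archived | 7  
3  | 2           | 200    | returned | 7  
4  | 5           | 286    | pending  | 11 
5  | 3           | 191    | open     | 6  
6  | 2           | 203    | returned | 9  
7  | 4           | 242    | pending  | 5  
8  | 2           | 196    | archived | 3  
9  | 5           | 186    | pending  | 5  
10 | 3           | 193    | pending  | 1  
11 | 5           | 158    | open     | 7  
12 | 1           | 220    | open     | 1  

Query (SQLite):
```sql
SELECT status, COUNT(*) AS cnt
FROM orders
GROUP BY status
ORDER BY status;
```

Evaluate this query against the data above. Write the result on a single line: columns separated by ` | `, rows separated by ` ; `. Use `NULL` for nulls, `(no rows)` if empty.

Partition orders by status; compute COUNT(*) within each group.
  archived: ids {2, 8} → COUNT(*)=2
  open: ids {1, 5, 11, 12} → COUNT(*)=4
  pending: ids {4, 7, 9, 10} → COUNT(*)=4
  returned: ids {3, 6} → COUNT(*)=2

archived | 2 ; open | 4 ; pending | 4 ; returned | 2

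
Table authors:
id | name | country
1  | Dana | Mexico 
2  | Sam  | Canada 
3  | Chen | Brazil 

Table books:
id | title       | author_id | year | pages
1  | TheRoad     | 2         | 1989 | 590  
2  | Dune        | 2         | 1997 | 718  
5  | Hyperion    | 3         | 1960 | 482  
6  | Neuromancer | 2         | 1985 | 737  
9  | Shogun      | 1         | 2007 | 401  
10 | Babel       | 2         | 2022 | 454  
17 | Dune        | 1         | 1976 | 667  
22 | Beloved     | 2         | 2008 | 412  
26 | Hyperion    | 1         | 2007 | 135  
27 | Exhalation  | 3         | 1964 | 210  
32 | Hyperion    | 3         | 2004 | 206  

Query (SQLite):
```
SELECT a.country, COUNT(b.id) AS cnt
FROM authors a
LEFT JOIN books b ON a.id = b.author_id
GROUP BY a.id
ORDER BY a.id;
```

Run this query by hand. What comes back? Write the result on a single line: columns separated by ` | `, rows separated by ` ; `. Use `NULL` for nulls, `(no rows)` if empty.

LEFT JOIN keeps every authors row; unmatched ones get NULL for books columns.
Group by authors.id and compute COUNT(b.id). COUNT(col) of an all-NULL group is 0.
  1: ids {9, 17, 26} → COUNT(b.id)=3
  2: ids {1, 2, 6, 10, 22} → COUNT(b.id)=5
  3: ids {5, 27, 32} → COUNT(b.id)=3

Mexico | 3 ; Canada | 5 ; Brazil | 3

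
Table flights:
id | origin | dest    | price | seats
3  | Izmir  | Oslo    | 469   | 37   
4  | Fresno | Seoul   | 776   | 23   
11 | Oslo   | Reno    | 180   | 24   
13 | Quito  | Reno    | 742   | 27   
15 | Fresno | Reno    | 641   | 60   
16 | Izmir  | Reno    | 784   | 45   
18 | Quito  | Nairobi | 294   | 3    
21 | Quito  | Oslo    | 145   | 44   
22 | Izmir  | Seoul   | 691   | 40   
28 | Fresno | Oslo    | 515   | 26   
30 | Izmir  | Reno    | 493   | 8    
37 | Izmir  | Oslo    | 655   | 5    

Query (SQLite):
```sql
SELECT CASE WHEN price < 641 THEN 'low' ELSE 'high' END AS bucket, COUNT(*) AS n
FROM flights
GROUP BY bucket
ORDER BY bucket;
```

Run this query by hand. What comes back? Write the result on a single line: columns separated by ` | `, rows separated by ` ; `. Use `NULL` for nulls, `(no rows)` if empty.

high | 6 ; low | 6

Bucket rows by price < 641 → 'low' else 'high'; count each bucket.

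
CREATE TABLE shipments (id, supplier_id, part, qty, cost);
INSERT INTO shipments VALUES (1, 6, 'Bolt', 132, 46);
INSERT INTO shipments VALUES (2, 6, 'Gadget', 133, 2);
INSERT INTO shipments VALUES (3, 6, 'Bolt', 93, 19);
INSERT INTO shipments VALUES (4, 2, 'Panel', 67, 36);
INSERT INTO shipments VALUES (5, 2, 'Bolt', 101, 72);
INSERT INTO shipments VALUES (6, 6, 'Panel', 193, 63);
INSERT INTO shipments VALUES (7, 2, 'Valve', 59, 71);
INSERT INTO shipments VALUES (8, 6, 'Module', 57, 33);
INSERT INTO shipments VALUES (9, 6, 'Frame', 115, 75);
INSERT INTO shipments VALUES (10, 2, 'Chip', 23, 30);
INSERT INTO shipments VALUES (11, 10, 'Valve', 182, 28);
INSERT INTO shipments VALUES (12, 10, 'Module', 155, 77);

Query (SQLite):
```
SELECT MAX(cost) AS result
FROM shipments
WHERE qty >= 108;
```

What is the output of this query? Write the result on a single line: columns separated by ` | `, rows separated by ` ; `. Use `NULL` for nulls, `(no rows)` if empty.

Rows where qty >= 108 → cost values: [46, 2, 63, 75, 28, 77].
MAX of non-NULL values = 77.

77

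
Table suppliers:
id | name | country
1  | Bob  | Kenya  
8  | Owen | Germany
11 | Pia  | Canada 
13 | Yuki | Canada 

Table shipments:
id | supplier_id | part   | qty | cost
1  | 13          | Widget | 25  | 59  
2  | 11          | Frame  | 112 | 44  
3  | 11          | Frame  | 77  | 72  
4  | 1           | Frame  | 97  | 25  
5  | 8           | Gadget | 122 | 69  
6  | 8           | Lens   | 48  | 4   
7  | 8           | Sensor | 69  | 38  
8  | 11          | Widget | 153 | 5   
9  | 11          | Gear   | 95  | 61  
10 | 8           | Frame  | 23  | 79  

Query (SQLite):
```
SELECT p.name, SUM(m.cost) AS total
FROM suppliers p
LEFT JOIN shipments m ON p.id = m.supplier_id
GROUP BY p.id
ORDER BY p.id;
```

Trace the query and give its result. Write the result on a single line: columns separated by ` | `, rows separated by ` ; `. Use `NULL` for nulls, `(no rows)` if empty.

Bob | 25 ; Owen | 190 ; Pia | 182 ; Yuki | 59

LEFT JOIN keeps every suppliers row; unmatched ones get NULL for shipments columns.
Group by suppliers.id and compute SUM(m.cost). SUM over an all-NULL group is NULL.
  1: ids {4} → SUM(m.cost)=25
  8: ids {5, 6, 7, 10} → SUM(m.cost)=190
  11: ids {2, 3, 8, 9} → SUM(m.cost)=182
  13: ids {1} → SUM(m.cost)=59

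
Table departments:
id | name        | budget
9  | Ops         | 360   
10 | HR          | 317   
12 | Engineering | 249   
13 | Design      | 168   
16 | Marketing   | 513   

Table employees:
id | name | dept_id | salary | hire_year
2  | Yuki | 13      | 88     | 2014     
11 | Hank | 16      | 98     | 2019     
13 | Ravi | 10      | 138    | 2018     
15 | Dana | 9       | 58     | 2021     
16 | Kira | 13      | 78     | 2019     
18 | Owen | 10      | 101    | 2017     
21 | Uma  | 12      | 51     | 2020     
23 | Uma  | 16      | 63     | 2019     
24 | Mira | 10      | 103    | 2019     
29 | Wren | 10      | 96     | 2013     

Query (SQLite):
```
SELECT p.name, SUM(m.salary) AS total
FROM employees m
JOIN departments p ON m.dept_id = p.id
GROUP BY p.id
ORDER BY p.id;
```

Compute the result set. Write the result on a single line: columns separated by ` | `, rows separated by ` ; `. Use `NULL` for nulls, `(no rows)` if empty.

Ops | 58 ; HR | 438 ; Engineering | 51 ; Design | 166 ; Marketing | 161

Join each employees row to its departments via dept_id.
Group joined rows by departments.id; compute SUM(m.salary) per group.
  9: ids {15} → SUM(m.salary)=58
  10: ids {13, 18, 24, 29} → SUM(m.salary)=438
  12: ids {21} → SUM(m.salary)=51
  13: ids {2, 16} → SUM(m.salary)=166
  16: ids {11, 23} → SUM(m.salary)=161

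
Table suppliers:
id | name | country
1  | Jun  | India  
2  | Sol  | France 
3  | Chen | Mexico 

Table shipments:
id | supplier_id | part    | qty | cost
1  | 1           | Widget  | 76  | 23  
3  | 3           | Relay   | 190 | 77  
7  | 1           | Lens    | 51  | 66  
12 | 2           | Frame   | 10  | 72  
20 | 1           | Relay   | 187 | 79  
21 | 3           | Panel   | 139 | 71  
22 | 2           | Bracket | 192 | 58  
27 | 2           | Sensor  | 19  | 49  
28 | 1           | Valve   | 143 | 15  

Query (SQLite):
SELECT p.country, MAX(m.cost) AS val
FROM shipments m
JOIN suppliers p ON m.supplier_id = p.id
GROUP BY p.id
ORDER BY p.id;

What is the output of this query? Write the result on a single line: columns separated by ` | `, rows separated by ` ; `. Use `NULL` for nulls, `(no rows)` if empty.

India | 79 ; France | 72 ; Mexico | 77

Join each shipments row to its suppliers via supplier_id.
Group joined rows by suppliers.id; compute MAX(m.cost) per group.
  1: ids {1, 7, 20, 28} → MAX(m.cost)=79
  2: ids {12, 22, 27} → MAX(m.cost)=72
  3: ids {3, 21} → MAX(m.cost)=77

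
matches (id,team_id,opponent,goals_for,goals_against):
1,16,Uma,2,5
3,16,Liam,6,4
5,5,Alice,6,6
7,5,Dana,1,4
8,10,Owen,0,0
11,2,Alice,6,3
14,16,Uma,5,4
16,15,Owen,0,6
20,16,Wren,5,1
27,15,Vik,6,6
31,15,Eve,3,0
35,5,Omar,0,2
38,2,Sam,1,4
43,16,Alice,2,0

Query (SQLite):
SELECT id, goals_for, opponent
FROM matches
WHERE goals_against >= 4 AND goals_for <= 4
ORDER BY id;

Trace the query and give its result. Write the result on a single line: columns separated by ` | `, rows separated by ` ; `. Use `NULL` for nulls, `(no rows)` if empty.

goals_against >= 4: ids {1, 3, 5, 7, 14, 16, 27, 38}
goals_for <= 4: ids {1, 7, 8, 16, 31, 35, 38, 43}
Combine with AND.

1 | 2 | Uma ; 7 | 1 | Dana ; 16 | 0 | Owen ; 38 | 1 | Sam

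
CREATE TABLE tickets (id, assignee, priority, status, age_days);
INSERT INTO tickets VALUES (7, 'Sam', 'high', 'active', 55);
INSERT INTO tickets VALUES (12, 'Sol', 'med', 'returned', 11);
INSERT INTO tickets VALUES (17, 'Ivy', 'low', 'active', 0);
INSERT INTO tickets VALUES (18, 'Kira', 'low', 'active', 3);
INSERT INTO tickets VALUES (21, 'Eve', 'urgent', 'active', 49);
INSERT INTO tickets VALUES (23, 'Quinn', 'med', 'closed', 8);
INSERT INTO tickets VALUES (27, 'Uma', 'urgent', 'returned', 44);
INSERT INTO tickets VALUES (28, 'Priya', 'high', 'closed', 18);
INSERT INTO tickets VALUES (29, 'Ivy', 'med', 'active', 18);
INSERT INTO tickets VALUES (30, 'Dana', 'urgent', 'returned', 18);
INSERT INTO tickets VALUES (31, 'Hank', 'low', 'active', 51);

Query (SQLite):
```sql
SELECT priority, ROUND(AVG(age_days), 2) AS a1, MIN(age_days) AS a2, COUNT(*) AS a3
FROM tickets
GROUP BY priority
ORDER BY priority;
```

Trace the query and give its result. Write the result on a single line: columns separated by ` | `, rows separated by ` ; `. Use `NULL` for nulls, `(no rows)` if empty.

high | 36.5 | 18 | 2 ; low | 18 | 0 | 3 ; med | 12.33 | 8 | 3 ; urgent | 37 | 18 | 3

Group tickets by priority.
Per group compute: ROUND(AVG(age_days), 2), MIN(age_days), COUNT(*).
  high: ids {7, 28} → ROUND(AVG(age_days), 2)=36.5, MIN(age_days)=18, COUNT(*)=2
  low: ids {17, 18, 31} → ROUND(AVG(age_days), 2)=18, MIN(age_days)=0, COUNT(*)=3
  med: ids {12, 23, 29} → ROUND(AVG(age_days), 2)=12.33, MIN(age_days)=8, COUNT(*)=3
  urgent: ids {21, 27, 30} → ROUND(AVG(age_days), 2)=37, MIN(age_days)=18, COUNT(*)=3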